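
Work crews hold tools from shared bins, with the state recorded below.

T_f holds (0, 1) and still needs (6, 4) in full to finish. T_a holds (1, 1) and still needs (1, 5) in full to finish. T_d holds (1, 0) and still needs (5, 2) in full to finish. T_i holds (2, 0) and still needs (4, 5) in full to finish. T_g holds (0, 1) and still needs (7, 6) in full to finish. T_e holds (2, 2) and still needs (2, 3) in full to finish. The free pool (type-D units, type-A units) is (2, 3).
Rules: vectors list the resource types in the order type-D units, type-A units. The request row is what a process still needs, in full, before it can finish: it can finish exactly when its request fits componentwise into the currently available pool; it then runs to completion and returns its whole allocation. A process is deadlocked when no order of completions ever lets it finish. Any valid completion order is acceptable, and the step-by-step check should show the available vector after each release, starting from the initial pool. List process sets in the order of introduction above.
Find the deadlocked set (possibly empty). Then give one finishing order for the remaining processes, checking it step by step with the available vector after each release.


Nothing here is deadlocked.
Key observation: T_e can run right away; the returned allocation unlocks the remaining processes in turn.
A valid finishing order for the others: T_e, T_a, T_i, T_g, T_f, T_d. Check, step by step:
  pool = (2, 3)
  run T_e (needs (2, 3), free (2, 3)); after release of (2, 2) the pool is (4, 5)
  run T_a (needs (1, 5), free (4, 5)); after release of (1, 1) the pool is (5, 6)
  run T_i (needs (4, 5), free (5, 6)); after release of (2, 0) the pool is (7, 6)
  run T_g (needs (7, 6), free (7, 6)); after release of (0, 1) the pool is (7, 7)
  run T_f (needs (6, 4), free (7, 7)); after release of (0, 1) the pool is (7, 8)
  run T_d (needs (5, 2), free (7, 8)); after release of (1, 0) the pool is (8, 8)


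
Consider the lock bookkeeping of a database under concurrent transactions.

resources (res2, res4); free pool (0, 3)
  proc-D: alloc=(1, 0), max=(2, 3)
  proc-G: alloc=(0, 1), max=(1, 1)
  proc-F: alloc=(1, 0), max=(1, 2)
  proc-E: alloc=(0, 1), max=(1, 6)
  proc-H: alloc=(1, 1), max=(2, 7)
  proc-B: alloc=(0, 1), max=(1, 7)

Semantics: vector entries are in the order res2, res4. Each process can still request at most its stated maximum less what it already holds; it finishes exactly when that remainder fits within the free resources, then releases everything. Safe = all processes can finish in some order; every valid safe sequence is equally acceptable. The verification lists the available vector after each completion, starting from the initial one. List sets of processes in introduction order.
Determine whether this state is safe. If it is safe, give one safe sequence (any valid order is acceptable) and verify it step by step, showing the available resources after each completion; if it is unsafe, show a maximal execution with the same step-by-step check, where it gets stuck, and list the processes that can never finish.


UNSAFE.
Key observation: after proc-F, proc-D, proc-G complete, (2, 4) is the best the pool ever gets, yet each leftover process wants more res4.
Going as far as possible: proc-F, proc-D, proc-G; after that, nothing fits. Check, step by step:
  pool = (0, 3)
  proc-F needs (0, 2) <= (0, 3) -> finishes; pool += (1, 0) = (1, 3)
  proc-D needs (1, 3) <= (1, 3) -> finishes; pool += (1, 0) = (2, 3)
  proc-G needs (1, 0) <= (2, 3) -> finishes; pool += (0, 1) = (2, 4)
  blocked: proc-E wants (1, 5), pool (2, 4) — not enough res4
  blocked: proc-H wants (1, 6), pool (2, 4) — not enough res4
  blocked: proc-B wants (1, 6), pool (2, 4) — not enough res4
Permanently blocked: proc-E, proc-H and proc-B.


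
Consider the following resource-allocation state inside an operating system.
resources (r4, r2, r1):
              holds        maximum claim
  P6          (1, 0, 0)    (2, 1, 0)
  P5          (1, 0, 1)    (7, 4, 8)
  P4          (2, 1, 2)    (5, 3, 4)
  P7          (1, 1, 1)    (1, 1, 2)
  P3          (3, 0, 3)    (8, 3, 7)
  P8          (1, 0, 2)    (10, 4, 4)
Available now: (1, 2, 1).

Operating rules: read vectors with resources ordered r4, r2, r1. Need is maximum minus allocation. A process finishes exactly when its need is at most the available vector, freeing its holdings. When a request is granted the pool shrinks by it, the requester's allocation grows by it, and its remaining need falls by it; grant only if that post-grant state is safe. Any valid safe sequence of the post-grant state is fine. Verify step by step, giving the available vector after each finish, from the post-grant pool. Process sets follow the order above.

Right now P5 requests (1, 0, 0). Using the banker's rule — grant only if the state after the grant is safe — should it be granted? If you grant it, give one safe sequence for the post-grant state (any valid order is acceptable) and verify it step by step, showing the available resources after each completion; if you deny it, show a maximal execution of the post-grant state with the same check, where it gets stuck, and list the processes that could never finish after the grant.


DENY. Granting would leave the state unsafe.
Key observation: r4 is the bottleneck — with P7, P6 done the pool holds (2, 3, 2), short of every remaining need.
Pretend the grant happened; the run P7, P6 goes as far as possible. Verifying each step:
  pool = (0, 2, 1)
  run P7 (needs (0, 0, 1), free (0, 2, 1)); after release of (1, 1, 1) the pool is (1, 3, 2)
  run P6 (needs (1, 1, 0), free (1, 3, 2)); after release of (1, 0, 0) the pool is (2, 3, 2)
  P5 still needs (5, 4, 7) but only (2, 3, 2) is free — short on r4, r2 and r1
  P4 still needs (3, 2, 2) but only (2, 3, 2) is free — short on r4
  P3 still needs (5, 3, 4) but only (2, 3, 2) is free — short on r4 and r1
  P8 still needs (9, 4, 2) but only (2, 3, 2) is free — short on r4 and r2
Processes that could never finish after the grant: P5, P4, P3 and P8.


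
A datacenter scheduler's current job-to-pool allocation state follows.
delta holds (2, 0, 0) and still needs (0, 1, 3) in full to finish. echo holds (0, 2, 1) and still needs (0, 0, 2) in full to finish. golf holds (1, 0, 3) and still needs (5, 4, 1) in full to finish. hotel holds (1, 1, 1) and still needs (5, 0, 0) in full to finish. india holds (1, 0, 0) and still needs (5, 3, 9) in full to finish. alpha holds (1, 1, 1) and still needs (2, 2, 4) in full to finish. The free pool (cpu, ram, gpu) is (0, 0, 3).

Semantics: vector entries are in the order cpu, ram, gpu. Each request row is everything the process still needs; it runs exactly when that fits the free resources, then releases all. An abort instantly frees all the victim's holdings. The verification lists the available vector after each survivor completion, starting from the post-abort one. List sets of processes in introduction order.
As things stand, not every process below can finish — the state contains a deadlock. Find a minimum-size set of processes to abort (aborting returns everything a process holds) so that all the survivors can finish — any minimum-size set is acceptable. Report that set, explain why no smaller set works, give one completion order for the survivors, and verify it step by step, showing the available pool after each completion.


Minimum abort set: golf and india.
Key observation: before aborting golf and india, hotel was permanently blocked — no order could ever run it; afterwards it completes at step 4.
Why nothing smaller works — every single abort fails: delta alone leaves golf blocked (short on cpu and ram); echo alone leaves golf blocked (short on cpu and ram); golf alone leaves hotel blocked (short on cpu); hotel alone leaves golf blocked (short on cpu); india alone leaves golf blocked (short on cpu and ram); alpha alone leaves golf blocked (short on cpu and ram).
One survivor order: echo, delta, alpha, hotel. Verifying each step (post-abort pool first):
  pool = (2, 0, 6)
  run echo (needs (0, 0, 2), free (2, 0, 6)); after release of (0, 2, 1) the pool is (2, 2, 7)
  run delta (needs (0, 1, 3), free (2, 2, 7)); after release of (2, 0, 0) the pool is (4, 2, 7)
  run alpha (needs (2, 2, 4), free (4, 2, 7)); after release of (1, 1, 1) the pool is (5, 3, 8)
  run hotel (needs (5, 0, 0), free (5, 3, 8)); after release of (1, 1, 1) the pool is (6, 4, 9)


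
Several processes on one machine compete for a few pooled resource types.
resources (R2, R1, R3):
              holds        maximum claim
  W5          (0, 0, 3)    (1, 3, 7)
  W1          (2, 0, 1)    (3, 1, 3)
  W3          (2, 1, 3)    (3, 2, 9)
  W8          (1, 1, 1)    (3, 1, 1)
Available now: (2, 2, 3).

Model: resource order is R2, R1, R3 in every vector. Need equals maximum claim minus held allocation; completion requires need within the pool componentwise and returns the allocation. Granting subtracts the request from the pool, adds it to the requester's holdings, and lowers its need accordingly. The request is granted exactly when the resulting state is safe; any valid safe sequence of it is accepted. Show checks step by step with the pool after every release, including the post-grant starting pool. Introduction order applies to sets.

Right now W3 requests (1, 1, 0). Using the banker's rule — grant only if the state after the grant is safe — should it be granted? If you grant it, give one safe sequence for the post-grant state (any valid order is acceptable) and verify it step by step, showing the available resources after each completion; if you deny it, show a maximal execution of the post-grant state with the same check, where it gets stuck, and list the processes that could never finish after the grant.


DENY — the pretend-granted state is unsafe.
Key observation: after W1, W8 the pool peaks at (4, 2, 5), and each blocked process is short somewhere: W5 on R1; W3 on R3.
After a pretend grant, a maximal execution: W1, W8 — then nothing else fits. Verifying each step:
  pool = (1, 1, 3)
  W1: need (1, 1, 2) fits (1, 1, 3); releases (2, 0, 1), pool now (3, 1, 4)
  W8: need (2, 0, 0) fits (3, 1, 4); releases (1, 1, 1), pool now (4, 2, 5)
  W5 still needs (1, 3, 4) but only (4, 2, 5) is free — short on R1
  W3 still needs (0, 0, 6) but only (4, 2, 5) is free — short on R3
Processes that could never finish after the grant: W5 and W3.


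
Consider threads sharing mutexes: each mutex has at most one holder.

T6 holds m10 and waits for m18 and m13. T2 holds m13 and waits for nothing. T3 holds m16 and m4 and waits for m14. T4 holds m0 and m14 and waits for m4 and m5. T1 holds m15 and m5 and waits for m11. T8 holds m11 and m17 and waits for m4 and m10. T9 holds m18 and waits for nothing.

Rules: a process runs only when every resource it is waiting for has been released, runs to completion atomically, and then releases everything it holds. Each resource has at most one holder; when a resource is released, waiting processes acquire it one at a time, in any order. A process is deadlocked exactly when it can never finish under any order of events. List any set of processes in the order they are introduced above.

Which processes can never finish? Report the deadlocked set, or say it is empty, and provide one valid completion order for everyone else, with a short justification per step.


Deadlocked: T3, T4, T1 and T8.
Key observation: the knot is the closed ring of waits T3 -> T4 -> T3; T1 and T8 are caught in further circular waits.
The rest can finish in the order T9, T2, T6.
Verifying each step:
  T9: no waits; runs immediately, freeing m18
  T2: no waits; runs immediately, freeing m13
  run T6 (all its waits — m18 and m13 — are resolved); releases m10


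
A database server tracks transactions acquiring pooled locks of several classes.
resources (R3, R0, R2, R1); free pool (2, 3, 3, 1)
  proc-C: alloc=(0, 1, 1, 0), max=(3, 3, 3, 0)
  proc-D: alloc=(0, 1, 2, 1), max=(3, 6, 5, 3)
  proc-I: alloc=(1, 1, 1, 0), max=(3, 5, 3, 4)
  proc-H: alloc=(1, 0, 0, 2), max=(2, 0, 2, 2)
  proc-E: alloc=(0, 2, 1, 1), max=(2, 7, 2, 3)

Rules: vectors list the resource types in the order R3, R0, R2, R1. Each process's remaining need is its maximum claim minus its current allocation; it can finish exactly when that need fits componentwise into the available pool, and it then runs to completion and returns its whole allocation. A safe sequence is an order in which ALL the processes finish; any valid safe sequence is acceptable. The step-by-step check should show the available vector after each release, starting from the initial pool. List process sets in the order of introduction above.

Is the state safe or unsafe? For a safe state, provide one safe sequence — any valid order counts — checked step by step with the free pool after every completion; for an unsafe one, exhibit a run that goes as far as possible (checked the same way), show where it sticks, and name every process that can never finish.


UNSAFE — no complete ordering exists.
Key observation: after proc-H, proc-C the pool peaks at (3, 4, 4, 3), and each blocked process is short somewhere: proc-D on R0; proc-I on R1; proc-E on R0.
Going as far as possible: proc-H, proc-C; after that, nothing fits. Check, step by step:
  pool = (2, 3, 3, 1)
  proc-H needs (1, 0, 2, 0) <= (2, 3, 3, 1) -> finishes; pool += (1, 0, 0, 2) = (3, 3, 3, 3)
  proc-C needs (3, 2, 2, 0) <= (3, 3, 3, 3) -> finishes; pool += (0, 1, 1, 0) = (3, 4, 4, 3)
  blocked: proc-D wants (3, 5, 3, 2), pool (3, 4, 4, 3) — not enough R0
  blocked: proc-I wants (2, 4, 2, 4), pool (3, 4, 4, 3) — not enough R1
  blocked: proc-E wants (2, 5, 1, 2), pool (3, 4, 4, 3) — not enough R0
Processes that can never finish: proc-D, proc-I and proc-E.


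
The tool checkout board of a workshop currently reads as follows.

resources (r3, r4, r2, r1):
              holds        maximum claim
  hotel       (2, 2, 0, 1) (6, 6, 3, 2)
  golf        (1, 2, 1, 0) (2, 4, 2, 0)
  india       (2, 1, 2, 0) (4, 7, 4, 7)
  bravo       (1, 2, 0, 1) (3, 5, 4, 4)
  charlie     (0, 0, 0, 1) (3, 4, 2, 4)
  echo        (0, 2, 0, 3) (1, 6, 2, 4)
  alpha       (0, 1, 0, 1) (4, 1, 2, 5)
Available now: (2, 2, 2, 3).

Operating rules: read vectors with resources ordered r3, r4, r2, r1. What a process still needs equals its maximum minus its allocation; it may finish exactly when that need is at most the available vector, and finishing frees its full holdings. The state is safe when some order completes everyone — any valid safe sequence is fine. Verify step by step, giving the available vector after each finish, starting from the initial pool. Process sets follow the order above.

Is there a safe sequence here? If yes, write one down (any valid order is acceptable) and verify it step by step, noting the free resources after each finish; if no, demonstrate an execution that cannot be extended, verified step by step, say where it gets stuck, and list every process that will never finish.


SAFE — a valid safe sequence is golf, echo, charlie, india, bravo, hotel, alpha.
Key observation: the order's first zero-slack moment is golf ((1, 2, 1, 0) needed, (2, 2, 2, 3) free — a requested resource with nothing to spare).
Step-by-step check:
  pool = (2, 2, 2, 3)
  run golf (needs (1, 2, 1, 0), free (2, 2, 2, 3)); after release of (1, 2, 1, 0) the pool is (3, 4, 3, 3)
  run echo (needs (1, 4, 2, 1), free (3, 4, 3, 3)); after release of (0, 2, 0, 3) the pool is (3, 6, 3, 6)
  run charlie (needs (3, 4, 2, 3), free (3, 6, 3, 6)); after release of (0, 0, 0, 1) the pool is (3, 6, 3, 7)
  run india (needs (2, 6, 2, 7), free (3, 6, 3, 7)); after release of (2, 1, 2, 0) the pool is (5, 7, 5, 7)
  run bravo (needs (2, 3, 4, 3), free (5, 7, 5, 7)); after release of (1, 2, 0, 1) the pool is (6, 9, 5, 8)
  run hotel (needs (4, 4, 3, 1), free (6, 9, 5, 8)); after release of (2, 2, 0, 1) the pool is (8, 11, 5, 9)
  run alpha (needs (4, 0, 2, 4), free (8, 11, 5, 9)); after release of (0, 1, 0, 1) the pool is (8, 12, 5, 10)


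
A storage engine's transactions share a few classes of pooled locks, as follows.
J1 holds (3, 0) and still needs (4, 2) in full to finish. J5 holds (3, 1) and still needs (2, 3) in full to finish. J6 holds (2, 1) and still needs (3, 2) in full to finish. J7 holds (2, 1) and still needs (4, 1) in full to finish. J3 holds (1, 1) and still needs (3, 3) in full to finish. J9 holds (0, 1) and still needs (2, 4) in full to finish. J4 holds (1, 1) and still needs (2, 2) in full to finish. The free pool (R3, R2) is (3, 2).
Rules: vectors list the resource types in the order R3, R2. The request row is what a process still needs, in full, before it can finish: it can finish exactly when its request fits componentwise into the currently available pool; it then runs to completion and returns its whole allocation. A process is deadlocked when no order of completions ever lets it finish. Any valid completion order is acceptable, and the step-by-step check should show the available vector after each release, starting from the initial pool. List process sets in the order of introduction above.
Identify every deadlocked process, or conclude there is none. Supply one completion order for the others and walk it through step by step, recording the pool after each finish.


The deadlocked set is empty.
Key observation: beginning at J4, releases accumulate fast enough that every process eventually fits.
A valid finishing order for the others: J4, J1, J3, J7, J5, J6, J9. Step-by-step check:
  pool = (3, 2)
  J4 needs (2, 2) <= (3, 2) -> finishes; pool += (1, 1) = (4, 3)
  J1 needs (4, 2) <= (4, 3) -> finishes; pool += (3, 0) = (7, 3)
  J3 needs (3, 3) <= (7, 3) -> finishes; pool += (1, 1) = (8, 4)
  J7 needs (4, 1) <= (8, 4) -> finishes; pool += (2, 1) = (10, 5)
  J5 needs (2, 3) <= (10, 5) -> finishes; pool += (3, 1) = (13, 6)
  J6 needs (3, 2) <= (13, 6) -> finishes; pool += (2, 1) = (15, 7)
  J9 needs (2, 4) <= (15, 7) -> finishes; pool += (0, 1) = (15, 8)


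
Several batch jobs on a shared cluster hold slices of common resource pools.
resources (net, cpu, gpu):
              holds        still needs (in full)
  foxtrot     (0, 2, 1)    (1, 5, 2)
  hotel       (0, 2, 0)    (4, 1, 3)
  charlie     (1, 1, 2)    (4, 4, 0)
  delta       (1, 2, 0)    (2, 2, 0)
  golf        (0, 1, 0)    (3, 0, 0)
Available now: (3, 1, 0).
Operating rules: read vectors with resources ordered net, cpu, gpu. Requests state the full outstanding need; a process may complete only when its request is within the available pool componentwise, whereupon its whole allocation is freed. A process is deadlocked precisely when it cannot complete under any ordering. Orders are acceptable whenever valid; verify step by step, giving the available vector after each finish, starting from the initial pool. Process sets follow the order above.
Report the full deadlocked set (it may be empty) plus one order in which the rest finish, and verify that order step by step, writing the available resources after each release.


The deadlocked set is empty.
Key observation: golf leads a chain of completions in which each release enables another process.
The rest can finish in the order golf, delta, charlie, foxtrot, hotel. Verifying each step:
  pool = (3, 1, 0)
  run golf (needs (3, 0, 0), free (3, 1, 0)); after release of (0, 1, 0) the pool is (3, 2, 0)
  run delta (needs (2, 2, 0), free (3, 2, 0)); after release of (1, 2, 0) the pool is (4, 4, 0)
  run charlie (needs (4, 4, 0), free (4, 4, 0)); after release of (1, 1, 2) the pool is (5, 5, 2)
  run foxtrot (needs (1, 5, 2), free (5, 5, 2)); after release of (0, 2, 1) the pool is (5, 7, 3)
  run hotel (needs (4, 1, 3), free (5, 7, 3)); after release of (0, 2, 0) the pool is (5, 9, 3)


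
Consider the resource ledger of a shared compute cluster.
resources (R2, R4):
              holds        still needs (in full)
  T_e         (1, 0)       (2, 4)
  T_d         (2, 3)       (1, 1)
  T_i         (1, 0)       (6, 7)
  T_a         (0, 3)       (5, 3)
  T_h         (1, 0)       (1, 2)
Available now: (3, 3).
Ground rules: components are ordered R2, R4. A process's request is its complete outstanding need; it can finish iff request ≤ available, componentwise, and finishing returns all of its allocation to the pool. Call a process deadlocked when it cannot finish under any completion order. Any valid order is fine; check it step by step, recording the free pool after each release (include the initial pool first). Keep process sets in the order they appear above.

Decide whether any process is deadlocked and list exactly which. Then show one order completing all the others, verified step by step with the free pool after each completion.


The deadlocked set is empty.
Key observation: the pool covers T_d at once, and every later process fits after earlier releases.
The rest can finish in the order T_d, T_h, T_a, T_e, T_i. Walking it through:
  pool = (3, 3)
  T_d: need (1, 1) fits (3, 3); releases (2, 3), pool now (5, 6)
  T_h: need (1, 2) fits (5, 6); releases (1, 0), pool now (6, 6)
  T_a: need (5, 3) fits (6, 6); releases (0, 3), pool now (6, 9)
  T_e: need (2, 4) fits (6, 9); releases (1, 0), pool now (7, 9)
  T_i: need (6, 7) fits (7, 9); releases (1, 0), pool now (8, 9)


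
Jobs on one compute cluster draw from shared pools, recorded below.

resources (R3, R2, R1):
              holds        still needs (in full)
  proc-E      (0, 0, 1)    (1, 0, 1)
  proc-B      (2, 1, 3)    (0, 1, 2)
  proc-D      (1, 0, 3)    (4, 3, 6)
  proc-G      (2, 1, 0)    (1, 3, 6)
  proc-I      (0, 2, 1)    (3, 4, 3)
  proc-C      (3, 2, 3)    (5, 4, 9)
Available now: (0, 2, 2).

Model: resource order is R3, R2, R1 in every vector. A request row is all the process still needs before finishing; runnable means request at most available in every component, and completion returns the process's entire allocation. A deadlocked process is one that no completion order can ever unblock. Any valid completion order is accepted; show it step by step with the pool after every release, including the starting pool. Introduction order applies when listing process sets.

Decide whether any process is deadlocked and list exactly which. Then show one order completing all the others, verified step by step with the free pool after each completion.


No process is deadlocked.
Key observation: there is always a runnable process — proc-B first — so the state unwinds completely.
A valid finishing order for the others: proc-B, proc-E, proc-G, proc-I, proc-D, proc-C. Walking it through:
  pool = (0, 2, 2)
  proc-B needs (0, 1, 2) <= (0, 2, 2) -> finishes; pool += (2, 1, 3) = (2, 3, 5)
  proc-E needs (1, 0, 1) <= (2, 3, 5) -> finishes; pool += (0, 0, 1) = (2, 3, 6)
  proc-G needs (1, 3, 6) <= (2, 3, 6) -> finishes; pool += (2, 1, 0) = (4, 4, 6)
  proc-I needs (3, 4, 3) <= (4, 4, 6) -> finishes; pool += (0, 2, 1) = (4, 6, 7)
  proc-D needs (4, 3, 6) <= (4, 6, 7) -> finishes; pool += (1, 0, 3) = (5, 6, 10)
  proc-C needs (5, 4, 9) <= (5, 6, 10) -> finishes; pool += (3, 2, 3) = (8, 8, 13)


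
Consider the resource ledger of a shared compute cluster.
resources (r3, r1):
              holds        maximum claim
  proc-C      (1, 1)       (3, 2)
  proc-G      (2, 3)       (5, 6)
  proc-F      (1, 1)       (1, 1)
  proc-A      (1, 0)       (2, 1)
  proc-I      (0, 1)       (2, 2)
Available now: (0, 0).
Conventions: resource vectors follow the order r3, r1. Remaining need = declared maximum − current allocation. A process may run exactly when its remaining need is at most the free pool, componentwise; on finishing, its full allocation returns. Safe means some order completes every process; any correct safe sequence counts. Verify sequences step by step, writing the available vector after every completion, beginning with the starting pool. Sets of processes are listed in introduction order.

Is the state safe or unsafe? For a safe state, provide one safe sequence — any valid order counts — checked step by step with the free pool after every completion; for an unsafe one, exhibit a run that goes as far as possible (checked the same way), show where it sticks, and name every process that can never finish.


The state is SAFE; one workable sequence: proc-F, proc-A, proc-C, proc-I, proc-G.
Key observation: at proc-A the run first touches a limit — (1, 1) against (1, 1), exact on a resource it actually requests.
Step-by-step check:
  pool = (0, 0)
  proc-F: need (0, 0) fits (0, 0); releases (1, 1), pool now (1, 1)
  proc-A: need (1, 1) fits (1, 1); releases (1, 0), pool now (2, 1)
  proc-C: need (2, 1) fits (2, 1); releases (1, 1), pool now (3, 2)
  proc-I: need (2, 1) fits (3, 2); releases (0, 1), pool now (3, 3)
  proc-G: need (3, 3) fits (3, 3); releases (2, 3), pool now (5, 6)


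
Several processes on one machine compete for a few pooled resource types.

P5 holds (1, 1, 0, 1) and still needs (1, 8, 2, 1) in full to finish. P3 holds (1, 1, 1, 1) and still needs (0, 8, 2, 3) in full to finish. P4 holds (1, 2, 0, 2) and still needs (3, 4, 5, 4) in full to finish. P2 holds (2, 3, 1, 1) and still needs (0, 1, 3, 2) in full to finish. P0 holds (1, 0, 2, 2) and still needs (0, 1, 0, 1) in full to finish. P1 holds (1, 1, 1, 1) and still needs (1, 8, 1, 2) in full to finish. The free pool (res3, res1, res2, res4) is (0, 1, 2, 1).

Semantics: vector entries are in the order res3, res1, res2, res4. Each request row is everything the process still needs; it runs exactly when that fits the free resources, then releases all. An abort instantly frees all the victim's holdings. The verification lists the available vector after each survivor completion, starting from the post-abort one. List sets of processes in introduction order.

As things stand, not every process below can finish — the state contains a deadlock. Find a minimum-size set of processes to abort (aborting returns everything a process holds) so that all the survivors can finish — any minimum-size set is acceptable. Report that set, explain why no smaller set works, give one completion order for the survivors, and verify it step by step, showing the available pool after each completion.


The answer: abort P5 and P1.
Key observation: before aborting P5 and P1, P3 was permanently blocked — no order could ever run it; afterwards it completes at step 4.
Why nothing smaller works — every single abort fails: P5 alone leaves P3 blocked (short on res1); P3 alone leaves P5 blocked (short on res1); P4 alone leaves P5 blocked (short on res1); P2 alone leaves P5 blocked (short on res1); P0 alone leaves P5 blocked (short on res1); P1 alone leaves P5 blocked (short on res1).
The survivors complete as P0, P2, P4, P3. Step-by-step check (starting from the post-abort pool):
  pool = (2, 3, 3, 3)
  P0 needs (0, 1, 0, 1) <= (2, 3, 3, 3) -> finishes; pool += (1, 0, 2, 2) = (3, 3, 5, 5)
  P2 needs (0, 1, 3, 2) <= (3, 3, 5, 5) -> finishes; pool += (2, 3, 1, 1) = (5, 6, 6, 6)
  P4 needs (3, 4, 5, 4) <= (5, 6, 6, 6) -> finishes; pool += (1, 2, 0, 2) = (6, 8, 6, 8)
  P3 needs (0, 8, 2, 3) <= (6, 8, 6, 8) -> finishes; pool += (1, 1, 1, 1) = (7, 9, 7, 9)


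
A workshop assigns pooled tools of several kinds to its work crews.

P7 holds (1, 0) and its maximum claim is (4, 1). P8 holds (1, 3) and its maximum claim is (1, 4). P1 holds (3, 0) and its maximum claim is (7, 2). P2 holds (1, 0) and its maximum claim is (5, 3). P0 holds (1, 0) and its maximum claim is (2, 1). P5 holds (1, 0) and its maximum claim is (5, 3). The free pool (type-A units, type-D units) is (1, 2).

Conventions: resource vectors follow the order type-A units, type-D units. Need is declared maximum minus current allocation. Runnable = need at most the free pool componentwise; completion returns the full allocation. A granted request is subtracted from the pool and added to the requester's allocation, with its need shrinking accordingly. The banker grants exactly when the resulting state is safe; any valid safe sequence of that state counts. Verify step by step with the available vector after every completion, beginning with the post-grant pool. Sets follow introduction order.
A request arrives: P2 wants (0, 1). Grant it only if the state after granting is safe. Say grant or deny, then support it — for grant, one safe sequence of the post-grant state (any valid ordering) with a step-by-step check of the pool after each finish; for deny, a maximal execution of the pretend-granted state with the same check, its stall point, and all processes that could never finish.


GRANT: granting preserves safety; a valid post-grant sequence is P8, P0, P7, P2, P1, P5.
Key observation: (1, 1) free after granting still covers P8 first, and each release covers the next.
Verifying the post-grant state step by step:
  pool = (1, 1)
  P8 needs (0, 1) <= (1, 1) -> finishes; pool += (1, 3) = (2, 4)
  P0 needs (1, 1) <= (2, 4) -> finishes; pool += (1, 0) = (3, 4)
  P7 needs (3, 1) <= (3, 4) -> finishes; pool += (1, 0) = (4, 4)
  P2 needs (4, 2) <= (4, 4) -> finishes; pool += (1, 1) = (5, 5)
  P1 needs (4, 2) <= (5, 5) -> finishes; pool += (3, 0) = (8, 5)
  P5 needs (4, 3) <= (8, 5) -> finishes; pool += (1, 0) = (9, 5)


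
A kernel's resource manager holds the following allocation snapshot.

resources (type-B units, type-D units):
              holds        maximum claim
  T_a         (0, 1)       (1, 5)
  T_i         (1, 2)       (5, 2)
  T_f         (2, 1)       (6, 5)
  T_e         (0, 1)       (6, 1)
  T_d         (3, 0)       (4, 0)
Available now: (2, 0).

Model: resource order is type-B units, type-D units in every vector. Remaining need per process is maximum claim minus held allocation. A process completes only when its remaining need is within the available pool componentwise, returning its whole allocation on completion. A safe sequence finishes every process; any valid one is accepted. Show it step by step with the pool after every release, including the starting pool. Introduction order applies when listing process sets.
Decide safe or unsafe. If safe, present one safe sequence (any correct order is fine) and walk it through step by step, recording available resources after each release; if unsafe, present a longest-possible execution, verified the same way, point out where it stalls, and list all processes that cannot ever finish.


The state is UNSAFE.
Key observation: T_d, T_i, T_e can finish, but then (6, 3) is all there is, and the blocked group's type-D units demands exceed it.
A maximal execution: T_d, T_i, T_e — then nothing else fits. Walking it through:
  pool = (2, 0)
  run T_d (needs (1, 0), free (2, 0)); after release of (3, 0) the pool is (5, 0)
  run T_i (needs (4, 0), free (5, 0)); after release of (1, 2) the pool is (6, 2)
  run T_e (needs (6, 0), free (6, 2)); after release of (0, 1) the pool is (6, 3)
  T_a cannot run: need (1, 4) vs free (6, 3) (insufficient type-D units)
  T_f cannot run: need (4, 4) vs free (6, 3) (insufficient type-D units)
Processes that can never finish: T_a and T_f.


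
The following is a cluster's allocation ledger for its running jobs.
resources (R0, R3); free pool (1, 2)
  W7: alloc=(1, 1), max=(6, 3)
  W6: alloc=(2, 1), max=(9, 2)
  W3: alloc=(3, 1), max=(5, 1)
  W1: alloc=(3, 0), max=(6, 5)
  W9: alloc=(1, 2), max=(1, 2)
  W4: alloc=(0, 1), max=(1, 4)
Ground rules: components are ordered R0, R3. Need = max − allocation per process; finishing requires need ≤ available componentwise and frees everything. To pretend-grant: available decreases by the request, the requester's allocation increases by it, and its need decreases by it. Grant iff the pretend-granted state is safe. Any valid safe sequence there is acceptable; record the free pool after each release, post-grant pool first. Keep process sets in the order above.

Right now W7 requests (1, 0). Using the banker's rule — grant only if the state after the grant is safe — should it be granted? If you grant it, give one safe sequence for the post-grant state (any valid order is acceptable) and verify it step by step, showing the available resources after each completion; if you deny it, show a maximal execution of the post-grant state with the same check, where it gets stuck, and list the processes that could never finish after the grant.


DENY: after the grant no complete ordering would exist.
Key observation: even finishing W9, W4 leaves just (1, 5) free — too little R0 for any of the remaining processes.
After a pretend grant, a maximal execution: W9, W4 — then nothing else fits. Verifying each step:
  pool = (0, 2)
  W9: need (0, 0) fits (0, 2); releases (1, 2), pool now (1, 4)
  W4: need (1, 3) fits (1, 4); releases (0, 1), pool now (1, 5)
  blocked: W7 wants (4, 2), pool (1, 5) — not enough R0
  blocked: W6 wants (7, 1), pool (1, 5) — not enough R0
  blocked: W3 wants (2, 0), pool (1, 5) — not enough R0
  blocked: W1 wants (3, 5), pool (1, 5) — not enough R0
Processes that could never finish after the grant: W7, W6, W3 and W1.


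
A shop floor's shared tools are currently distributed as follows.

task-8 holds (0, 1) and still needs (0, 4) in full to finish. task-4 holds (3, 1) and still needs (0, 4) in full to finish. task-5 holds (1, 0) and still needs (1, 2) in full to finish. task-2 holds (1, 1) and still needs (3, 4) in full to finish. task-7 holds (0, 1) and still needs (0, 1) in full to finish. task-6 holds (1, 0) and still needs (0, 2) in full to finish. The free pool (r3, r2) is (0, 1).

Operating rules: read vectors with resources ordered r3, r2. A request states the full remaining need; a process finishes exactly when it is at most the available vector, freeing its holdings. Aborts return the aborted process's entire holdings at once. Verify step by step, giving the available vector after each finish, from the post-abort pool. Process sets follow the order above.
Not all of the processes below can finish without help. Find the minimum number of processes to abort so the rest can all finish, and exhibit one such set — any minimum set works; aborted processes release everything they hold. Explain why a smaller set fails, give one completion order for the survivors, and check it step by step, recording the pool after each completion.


Abort task-8 and task-2.
Key observation: task-4 had no path to completion before; after the abort of task-8 and task-2 ((1, 2) returned), step 4 is where it fits.
Why nothing smaller works — every single abort fails: task-8 alone leaves task-4 blocked (short on r2); task-4 alone leaves task-8 blocked (short on r2); task-5 alone leaves task-8 blocked (short on r2); task-2 alone leaves task-8 blocked (short on r2); task-7 alone leaves task-8 blocked (short on r2); task-6 alone leaves task-8 blocked (short on r2).
One survivor order: task-7, task-6, task-5, task-4. Verifying each step (post-abort pool first):
  pool = (1, 3)
  run task-7 (needs (0, 1), free (1, 3)); after release of (0, 1) the pool is (1, 4)
  run task-6 (needs (0, 2), free (1, 4)); after release of (1, 0) the pool is (2, 4)
  run task-5 (needs (1, 2), free (2, 4)); after release of (1, 0) the pool is (3, 4)
  run task-4 (needs (0, 4), free (3, 4)); after release of (3, 1) the pool is (6, 5)


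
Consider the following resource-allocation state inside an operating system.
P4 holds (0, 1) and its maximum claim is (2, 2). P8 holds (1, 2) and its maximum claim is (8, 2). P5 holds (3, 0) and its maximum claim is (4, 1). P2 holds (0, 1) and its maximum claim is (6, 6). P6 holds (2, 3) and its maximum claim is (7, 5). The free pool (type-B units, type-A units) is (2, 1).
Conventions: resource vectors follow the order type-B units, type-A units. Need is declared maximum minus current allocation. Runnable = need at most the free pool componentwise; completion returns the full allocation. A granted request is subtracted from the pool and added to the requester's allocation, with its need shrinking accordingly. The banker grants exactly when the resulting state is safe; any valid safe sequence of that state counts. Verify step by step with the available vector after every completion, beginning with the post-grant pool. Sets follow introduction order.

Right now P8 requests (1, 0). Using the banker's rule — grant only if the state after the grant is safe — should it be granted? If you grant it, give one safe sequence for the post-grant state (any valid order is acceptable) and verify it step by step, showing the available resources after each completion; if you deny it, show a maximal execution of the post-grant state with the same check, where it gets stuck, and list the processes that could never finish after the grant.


DENY. Granting would leave the state unsafe.
Key observation: the wall is type-B units: completing P5, P4 brings the pool only to (4, 2), and all the rest need more.
On the post-grant state, P5, P4 is a maximal run — nothing extends it. Verifying each step:
  pool = (1, 1)
  P5: need (1, 1) fits (1, 1); releases (3, 0), pool now (4, 1)
  P4: need (2, 1) fits (4, 1); releases (0, 1), pool now (4, 2)
  P8 still needs (6, 0) but only (4, 2) is free — short on type-B units
  P2 still needs (6, 5) but only (4, 2) is free — short on type-B units and type-A units
  P6 still needs (5, 2) but only (4, 2) is free — short on type-B units
Post-grant, the permanently blocked set is P8, P2 and P6.


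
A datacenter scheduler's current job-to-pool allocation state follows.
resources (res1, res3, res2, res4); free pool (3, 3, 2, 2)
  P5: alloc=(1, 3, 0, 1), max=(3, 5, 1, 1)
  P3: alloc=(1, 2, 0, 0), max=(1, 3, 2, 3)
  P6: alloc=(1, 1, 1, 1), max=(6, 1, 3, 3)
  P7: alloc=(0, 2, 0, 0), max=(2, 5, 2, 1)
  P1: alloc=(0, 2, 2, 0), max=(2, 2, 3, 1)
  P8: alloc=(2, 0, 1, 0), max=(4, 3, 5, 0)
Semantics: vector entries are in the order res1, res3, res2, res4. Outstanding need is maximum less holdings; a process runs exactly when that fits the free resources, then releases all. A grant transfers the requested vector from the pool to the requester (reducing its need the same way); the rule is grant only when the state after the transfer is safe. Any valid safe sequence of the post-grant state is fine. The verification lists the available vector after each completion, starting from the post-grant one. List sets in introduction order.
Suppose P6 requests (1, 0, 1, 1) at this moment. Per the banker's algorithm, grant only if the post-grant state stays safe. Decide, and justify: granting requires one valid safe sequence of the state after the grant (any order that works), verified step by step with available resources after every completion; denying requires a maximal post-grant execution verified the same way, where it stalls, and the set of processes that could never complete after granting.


DENY — the pretend-granted state is unsafe.
Key observation: after P1, P7, P5 the pool peaks at (3, 10, 3, 2), and each blocked process is short somewhere: P3 on res4; P6 on res1; P8 on res2.
On the post-grant state, P1, P7, P5 is a maximal run — nothing extends it. Walking it through:
  pool = (2, 3, 1, 1)
  run P1 (needs (2, 0, 1, 1), free (2, 3, 1, 1)); after release of (0, 2, 2, 0) the pool is (2, 5, 3, 1)
  run P7 (needs (2, 3, 2, 1), free (2, 5, 3, 1)); after release of (0, 2, 0, 0) the pool is (2, 7, 3, 1)
  run P5 (needs (2, 2, 1, 0), free (2, 7, 3, 1)); after release of (1, 3, 0, 1) the pool is (3, 10, 3, 2)
  blocked: P3 wants (0, 1, 2, 3), pool (3, 10, 3, 2) — not enough res4
  blocked: P6 wants (4, 0, 1, 1), pool (3, 10, 3, 2) — not enough res1
  blocked: P8 wants (2, 3, 4, 0), pool (3, 10, 3, 2) — not enough res2
Post-grant, the permanently blocked set is P3, P6 and P8.


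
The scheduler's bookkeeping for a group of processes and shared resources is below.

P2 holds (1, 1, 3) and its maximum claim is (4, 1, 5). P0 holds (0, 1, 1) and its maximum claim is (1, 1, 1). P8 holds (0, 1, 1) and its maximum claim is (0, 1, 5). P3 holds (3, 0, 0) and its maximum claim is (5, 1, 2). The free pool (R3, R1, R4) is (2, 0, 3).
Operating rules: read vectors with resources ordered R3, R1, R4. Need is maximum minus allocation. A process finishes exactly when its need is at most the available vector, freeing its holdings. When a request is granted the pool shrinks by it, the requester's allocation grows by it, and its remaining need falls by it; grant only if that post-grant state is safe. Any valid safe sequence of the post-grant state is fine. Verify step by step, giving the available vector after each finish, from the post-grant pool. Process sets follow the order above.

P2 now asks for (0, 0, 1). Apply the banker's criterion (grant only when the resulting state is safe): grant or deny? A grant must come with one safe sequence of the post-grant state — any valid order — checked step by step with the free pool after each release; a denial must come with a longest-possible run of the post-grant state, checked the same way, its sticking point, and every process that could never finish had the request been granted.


GRANT — the state after the grant stays safe, e.g. via P0, P3, P2, P8.
Key observation: post-grant, (2, 0, 2) remains, and an order beginning with P0 completes everyone.
Verifying the post-grant state step by step:
  pool = (2, 0, 2)
  P0 needs (1, 0, 0) <= (2, 0, 2) -> finishes; pool += (0, 1, 1) = (2, 1, 3)
  P3 needs (2, 1, 2) <= (2, 1, 3) -> finishes; pool += (3, 0, 0) = (5, 1, 3)
  P2 needs (3, 0, 1) <= (5, 1, 3) -> finishes; pool += (1, 1, 4) = (6, 2, 7)
  P8 needs (0, 0, 4) <= (6, 2, 7) -> finishes; pool += (0, 1, 1) = (6, 3, 8)
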